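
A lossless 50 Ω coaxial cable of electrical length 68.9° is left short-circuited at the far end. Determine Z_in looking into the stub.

tan(βl) = 2.59
For a short-circuited stub, Z_in = jZ_0·tan(βl)

Z_in ≈ +j130 Ω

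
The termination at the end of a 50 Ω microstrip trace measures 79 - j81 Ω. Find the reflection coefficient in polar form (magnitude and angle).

Γ = (Z_L − Z_0)/(Z_L + Z_0) = (29 − j81)/(129 − j81)
|Γ| = 86/152 = 0.565

Γ ≈ 0.565 ∠ -38.2°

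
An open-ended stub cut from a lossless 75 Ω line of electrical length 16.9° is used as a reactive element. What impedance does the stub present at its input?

tan(βl) = 0.304
For an open-ended stub, Z_in = −jZ_0·cot(βl) = −jZ_0/tan(βl)

Z_in ≈ −j247 Ω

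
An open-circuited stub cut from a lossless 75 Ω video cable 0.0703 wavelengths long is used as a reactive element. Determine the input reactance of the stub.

βl = 2π × 0.0703 = 25.3°
tan(βl) = 0.473
For an open-circuited stub, Z_in = −jZ_0·cot(βl) = −jZ_0/tan(βl)

X_in ≈ -159 Ω (capacitive)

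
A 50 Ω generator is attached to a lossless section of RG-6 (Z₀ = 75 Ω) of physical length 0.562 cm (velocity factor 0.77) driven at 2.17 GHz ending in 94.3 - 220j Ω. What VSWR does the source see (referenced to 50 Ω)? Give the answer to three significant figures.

λ = v/f = 0.77·c / 2.17 GHz = 0.106 m
βl = 2π·l/λ = 2π × 0.0528 = 19°
tan(βl) = 0.344
Z_in = Z_0·(Z_L + jZ_0·tanβl)/(Z_0 + jZ_L·tanβl) = 24.9 − j102 Ω
Γ_s = (Z_in − Z_s)/(Z_in + Z_s) = (-25.1 − j102)/(74.9 − j102), |Γ_s| = 0.83
VSWR = (1 + |Γ_s|)/(1 − |Γ_s|)

VSWR ≈ 10.7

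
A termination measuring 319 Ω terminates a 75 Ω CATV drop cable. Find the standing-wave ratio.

VSWR ≈ 4.25

Γ = (319 − 75)/(319 + 75) = 0.619
VSWR = (1 + 0.619)/(1 − 0.619)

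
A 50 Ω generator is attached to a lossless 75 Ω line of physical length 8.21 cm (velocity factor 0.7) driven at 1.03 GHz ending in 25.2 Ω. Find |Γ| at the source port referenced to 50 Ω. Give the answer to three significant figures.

λ = v/f = 0.7·c / 1.03 GHz = 0.204 m
βl = 2π·l/λ = 2π × 0.403 = 145°
tan(βl) = -0.701
Z_in = Z_0·(Z_L + jZ_0·tanβl)/(Z_0 + jZ_L·tanβl) = 35.6 − j44.2 Ω
Γ_s = (Z_in − Z_s)/(Z_in + Z_s) = (-14.4 − j44.2)/(85.6 − j44.2), |Γ_s| = 0.482

|Γ| ≈ 0.482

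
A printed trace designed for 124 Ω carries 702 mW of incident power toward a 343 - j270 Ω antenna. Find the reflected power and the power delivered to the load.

|Γ| = |(219 − j270)/(467 − j270)| = 0.644
|Γ|² = 0.415
P_refl = |Γ|²·P_inc = 292 mW, P_del = (1 − |Γ|²)·P_inc = 410 mW

P_reflected ≈ 292 mW; P_delivered ≈ 410 mW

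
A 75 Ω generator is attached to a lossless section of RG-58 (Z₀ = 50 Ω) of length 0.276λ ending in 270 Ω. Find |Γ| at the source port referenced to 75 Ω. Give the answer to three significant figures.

|Γ| ≈ 0.777

βl = 2π × 0.276 = 99.4°
tan(βl) = -6.07
Z_in = Z_0·(Z_L + jZ_0·tanβl)/(Z_0 + jZ_L·tanβl) = 9.5 + j7.95 Ω
Γ_s = (Z_in − Z_s)/(Z_in + Z_s) = (-65.5 + j7.95)/(84.5 + j7.95), |Γ_s| = 0.777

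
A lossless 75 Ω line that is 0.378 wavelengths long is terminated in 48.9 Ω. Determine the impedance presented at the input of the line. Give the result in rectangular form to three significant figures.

Z_in ≈ 67.6 − j29.8 Ω

βl = 2π × 0.378 = 136°
tan(βl) = tan(136°) = -0.963
Z_in = Z_0·(Z_L + jZ_0·tanβl)/(Z_0 + jZ_L·tanβl)
     = 75·(48.9 − j72.2)/(75 − j47.1)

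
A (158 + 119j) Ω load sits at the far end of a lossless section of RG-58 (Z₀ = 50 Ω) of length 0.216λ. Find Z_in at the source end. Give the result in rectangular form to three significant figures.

Z_in ≈ 11.3 − j18.6 Ω

βl = 2π × 0.216 = 77.8°
tan(βl) = tan(77.8°) = 4.61
Z_in = Z_0·(Z_L + jZ_0·tanβl)/(Z_0 + jZ_L·tanβl)
     = 50·(158 + j349)/(-499 + j728)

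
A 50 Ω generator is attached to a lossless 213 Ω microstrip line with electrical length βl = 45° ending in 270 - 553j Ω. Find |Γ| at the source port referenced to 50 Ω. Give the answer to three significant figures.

tan(βl) = 1
Z_in = Z_0·(Z_L + jZ_0·tanβl)/(Z_0 + jZ_L·tanβl) = 37.1 − j108 Ω
Γ_s = (Z_in − Z_s)/(Z_in + Z_s) = (-12.9 − j108)/(87.1 − j108), |Γ_s| = 0.783

|Γ| ≈ 0.783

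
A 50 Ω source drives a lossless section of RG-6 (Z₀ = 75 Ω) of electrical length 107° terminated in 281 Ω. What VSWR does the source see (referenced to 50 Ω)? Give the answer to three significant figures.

tan(βl) = -3.27
Z_in = Z_0·(Z_L + jZ_0·tanβl)/(Z_0 + jZ_L·tanβl) = 21.7 + j21.2 Ω
Γ_s = (Z_in − Z_s)/(Z_in + Z_s) = (-28.3 + j21.2)/(71.7 + j21.2), |Γ_s| = 0.472
VSWR = (1 + |Γ_s|)/(1 − |Γ_s|)

VSWR ≈ 2.79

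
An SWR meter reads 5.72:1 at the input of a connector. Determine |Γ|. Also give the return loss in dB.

|Γ| ≈ 0.702; return loss ≈ 3.07 dB

|Γ| = (S − 1)/(S + 1) = (5.72 − 1)/(5.72 + 1) = 4.72/6.72
RL = −20·log₁₀|Γ| = −20·log₁₀(0.702)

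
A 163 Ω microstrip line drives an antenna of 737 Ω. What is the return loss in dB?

RL ≈ 3.91 dB

Γ = (737 − 163)/(737 + 163) = 0.638
RL = −20·log₁₀|Γ| = −20·log₁₀(0.638)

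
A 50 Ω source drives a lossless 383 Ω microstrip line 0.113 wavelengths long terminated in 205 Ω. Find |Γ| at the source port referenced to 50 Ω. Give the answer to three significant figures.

|Γ| ≈ 0.789

βl = 2π × 0.113 = 40.7°
tan(βl) = 0.86
Z_in = Z_0·(Z_L + jZ_0·tanβl)/(Z_0 + jZ_L·tanβl) = 294 + j194 Ω
Γ_s = (Z_in − Z_s)/(Z_in + Z_s) = (244 + j194)/(344 + j194), |Γ_s| = 0.789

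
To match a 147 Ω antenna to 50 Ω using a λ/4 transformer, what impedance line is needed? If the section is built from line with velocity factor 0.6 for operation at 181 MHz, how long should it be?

Z_qwt = √(Z_0·R_L) = √(50 × 147) = √7350
λ = 0.6·c/f = 0.994 m, so l = λ/4 = 0.249 m

Z_qwt ≈ 85.7 Ω; length ≈ 24.9 cm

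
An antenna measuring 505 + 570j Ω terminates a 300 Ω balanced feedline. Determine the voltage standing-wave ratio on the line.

VSWR ≈ 4.18

Γ = (Z_L − Z_0)/(Z_L + Z_0) = (205 + j570)/(805 + j570)
|Γ| = 606/986 = 0.614
VSWR = (1 + |Γ|)/(1 − |Γ|) = 1.61/0.386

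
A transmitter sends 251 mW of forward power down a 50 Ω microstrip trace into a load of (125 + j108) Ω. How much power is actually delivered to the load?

|Γ| = |(75 + j108)/(175 + j108)| = 0.639
|Γ|² = 0.409
P_refl = |Γ|²·P_inc = 103 mW, P_del = (1 − |Γ|²)·P_inc = 148 mW

P_delivered ≈ 148 mW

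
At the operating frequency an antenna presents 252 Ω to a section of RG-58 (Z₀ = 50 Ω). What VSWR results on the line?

VSWR ≈ 5.04

For a purely resistive load, VSWR = R_L/Z_0 or Z_0/R_L (whichever > 1) = 252/50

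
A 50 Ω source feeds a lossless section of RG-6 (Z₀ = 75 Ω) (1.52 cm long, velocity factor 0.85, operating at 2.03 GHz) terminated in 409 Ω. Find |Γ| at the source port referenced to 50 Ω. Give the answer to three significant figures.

|Γ| ≈ 0.716

λ = v/f = 0.85·c / 2.03 GHz = 0.126 m
βl = 2π·l/λ = 2π × 0.121 = 43.6°
tan(βl) = 0.951
Z_in = Z_0·(Z_L + jZ_0·tanβl)/(Z_0 + jZ_L·tanβl) = 27.9 − j73.5 Ω
Γ_s = (Z_in − Z_s)/(Z_in + Z_s) = (-22.1 − j73.5)/(77.9 − j73.5), |Γ_s| = 0.716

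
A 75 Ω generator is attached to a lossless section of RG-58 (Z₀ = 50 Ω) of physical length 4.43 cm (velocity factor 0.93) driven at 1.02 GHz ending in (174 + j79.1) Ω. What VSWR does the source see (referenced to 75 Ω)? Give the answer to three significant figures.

VSWR ≈ 5.05

λ = v/f = 0.93·c / 1.02 GHz = 0.274 m
βl = 2π·l/λ = 2π × 0.162 = 58.3°
tan(βl) = 1.62
Z_in = Z_0·(Z_L + jZ_0·tanβl)/(Z_0 + jZ_L·tanβl) = 18.4 − j36 Ω
Γ_s = (Z_in − Z_s)/(Z_in + Z_s) = (-56.6 − j36)/(93.4 − j36), |Γ_s| = 0.67
VSWR = (1 + |Γ_s|)/(1 − |Γ_s|)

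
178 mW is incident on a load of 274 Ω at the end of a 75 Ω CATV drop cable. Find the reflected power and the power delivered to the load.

P_reflected ≈ 57.9 mW; P_delivered ≈ 120 mW

Γ = (274 − 75)/(274 + 75) = 0.57
|Γ|² = 0.325
P_refl = |Γ|²·P_inc = 57.9 mW, P_del = (1 − |Γ|²)·P_inc = 120 mW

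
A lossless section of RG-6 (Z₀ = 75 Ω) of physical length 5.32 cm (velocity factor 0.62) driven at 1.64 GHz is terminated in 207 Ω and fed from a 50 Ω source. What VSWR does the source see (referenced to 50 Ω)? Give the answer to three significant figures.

λ = v/f = 0.62·c / 1.64 GHz = 0.113 m
βl = 2π·l/λ = 2π × 0.469 = 169°
tan(βl) = -0.197
Z_in = Z_0·(Z_L + jZ_0·tanβl)/(Z_0 + jZ_L·tanβl) = 166 + j75.4 Ω
Γ_s = (Z_in − Z_s)/(Z_in + Z_s) = (116 + j75.4)/(216 + j75.4), |Γ_s| = 0.605
VSWR = (1 + |Γ_s|)/(1 − |Γ_s|)

VSWR ≈ 4.06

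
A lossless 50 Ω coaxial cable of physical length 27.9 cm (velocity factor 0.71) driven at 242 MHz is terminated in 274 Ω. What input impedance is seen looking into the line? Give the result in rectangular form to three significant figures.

Z_in ≈ 10.9 + j21.5 Ω

λ = v/f = 0.71·c / 242 MHz = 0.88 m
βl = 2π·l/λ = 2π × 0.317 = 114°
tan(βl) = tan(114°) = -2.23
Z_in = Z_0·(Z_L + jZ_0·tanβl)/(Z_0 + jZ_L·tanβl)
     = 50·(274 − j112)/(50 − j612)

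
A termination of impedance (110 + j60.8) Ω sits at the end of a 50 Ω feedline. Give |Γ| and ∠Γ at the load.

Γ ≈ 0.499 ∠ 24.6°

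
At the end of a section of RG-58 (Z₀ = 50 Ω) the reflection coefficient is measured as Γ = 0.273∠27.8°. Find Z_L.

Z_L = Z_0·(1 + Γ)/(1 − Γ) = 50·(1.24 + j0.127)/(0.759 − j0.127)

Z_L ≈ 78.2 + j21.5 Ω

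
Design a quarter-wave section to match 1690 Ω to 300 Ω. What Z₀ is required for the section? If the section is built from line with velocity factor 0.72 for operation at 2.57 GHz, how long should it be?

Z_qwt ≈ 712 Ω; length ≈ 2.1 cm

Z_qwt = √(Z_0·R_L) = √(300 × 1690) = √507000
λ = 0.72·c/f = 0.084 m, so l = λ/4 = 0.021 m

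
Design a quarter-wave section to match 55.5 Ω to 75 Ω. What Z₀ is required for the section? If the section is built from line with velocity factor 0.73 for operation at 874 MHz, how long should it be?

Z_qwt = √(Z_0·R_L) = √(75 × 55.5) = √4162
λ = 0.73·c/f = 0.251 m, so l = λ/4 = 0.0626 m

Z_qwt ≈ 64.5 Ω; length ≈ 6.26 cm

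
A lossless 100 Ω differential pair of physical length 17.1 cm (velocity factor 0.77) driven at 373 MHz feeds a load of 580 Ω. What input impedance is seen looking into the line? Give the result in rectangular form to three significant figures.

λ = v/f = 0.77·c / 373 MHz = 0.619 m
βl = 2π·l/λ = 2π × 0.276 = 99.4°
tan(βl) = tan(99.4°) = -6.04
Z_in = Z_0·(Z_L + jZ_0·tanβl)/(Z_0 + jZ_L·tanβl)
     = 100·(580 − j604)/(100 − j3500)

Z_in ≈ 17.7 + j16.1 Ω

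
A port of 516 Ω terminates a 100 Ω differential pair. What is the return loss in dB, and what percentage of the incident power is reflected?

RL ≈ 3.41 dB; 45.6% of incident power reflected

Γ = (516 − 100)/(516 + 100) = 0.675
RL = −20·log₁₀(0.675) = 3.41 dB
P_refl/P_inc = |Γ|² = 0.456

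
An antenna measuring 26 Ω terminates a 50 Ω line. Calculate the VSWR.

Γ = (26 − 50)/(26 + 50) = -0.316
VSWR = (1 + 0.316)/(1 − 0.316)

VSWR ≈ 1.92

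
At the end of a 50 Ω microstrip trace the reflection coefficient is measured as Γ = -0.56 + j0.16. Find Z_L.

Z_L ≈ 13.4 + j6.51 Ω

Z_L = Z_0·(1 + Γ)/(1 − Γ) = 50·(0.44 + j0.16)/(1.56 − j0.16)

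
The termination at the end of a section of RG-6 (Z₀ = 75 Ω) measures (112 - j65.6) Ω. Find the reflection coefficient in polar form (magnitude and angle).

Γ ≈ 0.38 ∠ -41.2°

Γ = (Z_L − Z_0)/(Z_L + Z_0) = (37 − j65.6)/(187 − j65.6)
|Γ| = 75.3/198 = 0.38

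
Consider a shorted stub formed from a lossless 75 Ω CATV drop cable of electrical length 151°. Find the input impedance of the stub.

Z_in ≈ −j41.6 Ω

tan(βl) = -0.554
For a shorted stub, Z_in = jZ_0·tan(βl)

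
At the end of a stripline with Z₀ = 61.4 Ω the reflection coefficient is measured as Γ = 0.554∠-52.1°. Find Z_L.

Z_L = Z_0·(1 + Γ)/(1 − Γ) = 61.4·(1.34 − j0.437)/(0.66 + j0.437)

Z_L ≈ 67.9 − j85.7 Ω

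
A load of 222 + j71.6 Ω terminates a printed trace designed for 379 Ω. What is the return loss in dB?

RL ≈ 10.9 dB

Γ = (-157 + j71.6)/(601 + j71.6), |Γ| = 0.285
RL = −20·log₁₀|Γ| = −20·log₁₀(0.285)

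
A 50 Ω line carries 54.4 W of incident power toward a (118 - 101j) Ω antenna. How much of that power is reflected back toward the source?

|Γ| = |(68 − j101)/(168 − j101)| = 0.621
|Γ|² = 0.386
P_refl = |Γ|²·P_inc = 21 W, P_del = (1 − |Γ|²)·P_inc = 33.4 W

P_reflected ≈ 21 W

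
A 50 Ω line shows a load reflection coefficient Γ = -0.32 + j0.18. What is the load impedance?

Z_L = Z_0·(1 + Γ)/(1 − Γ) = 50·(0.68 + j0.18)/(1.32 − j0.18)

Z_L ≈ 24.4 + j10.1 Ω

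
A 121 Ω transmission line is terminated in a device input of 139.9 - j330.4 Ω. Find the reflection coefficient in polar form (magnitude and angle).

Γ ≈ 0.786 ∠ -35°

Γ = (Z_L − Z_0)/(Z_L + Z_0) = (18.9 − j330.4)/(260.9 − j330.4)
|Γ| = 331/421 = 0.786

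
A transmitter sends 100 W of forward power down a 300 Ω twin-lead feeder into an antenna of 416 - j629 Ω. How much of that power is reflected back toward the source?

|Γ| = |(116 − j629)/(716 − j629)| = 0.671
|Γ|² = 0.45
P_refl = |Γ|²·P_inc = 45 W, P_del = (1 − |Γ|²)·P_inc = 55 W

P_reflected ≈ 45 W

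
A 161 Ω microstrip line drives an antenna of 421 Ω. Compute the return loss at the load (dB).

Γ = (421 − 161)/(421 + 161) = 0.447
RL = −20·log₁₀|Γ| = −20·log₁₀(0.447)

RL ≈ 7 dB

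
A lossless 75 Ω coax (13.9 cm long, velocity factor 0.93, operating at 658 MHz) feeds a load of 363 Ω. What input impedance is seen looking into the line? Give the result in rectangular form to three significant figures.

λ = v/f = 0.93·c / 658 MHz = 0.424 m
βl = 2π·l/λ = 2π × 0.328 = 118°
tan(βl) = tan(118°) = -1.88
Z_in = Z_0·(Z_L + jZ_0·tanβl)/(Z_0 + jZ_L·tanβl)
     = 75·(363 − j141)/(75 − j682)

Z_in ≈ 19.6 + j37.7 Ω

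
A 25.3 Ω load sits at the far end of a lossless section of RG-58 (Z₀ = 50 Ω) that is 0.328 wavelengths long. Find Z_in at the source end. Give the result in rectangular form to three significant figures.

Z_in ≈ 60.1 − j36.7 Ω

βl = 2π × 0.328 = 118°
tan(βl) = tan(118°) = -1.87
Z_in = Z_0·(Z_L + jZ_0·tanβl)/(Z_0 + jZ_L·tanβl)
     = 50·(25.3 − j93.7)/(50 − j47.4)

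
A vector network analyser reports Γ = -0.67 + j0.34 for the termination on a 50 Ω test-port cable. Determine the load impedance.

Z_L ≈ 7.5 + j11.7 Ω

Z_L = Z_0·(1 + Γ)/(1 − Γ) = 50·(0.33 + j0.34)/(1.67 − j0.34)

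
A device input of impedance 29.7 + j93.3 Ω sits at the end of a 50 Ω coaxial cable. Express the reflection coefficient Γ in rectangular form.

Γ ≈ 0.471 + j0.62

Γ = (Z_L − Z_0)/(Z_L + Z_0) = (-20.3 + j93.3)/(79.7 + j93.3)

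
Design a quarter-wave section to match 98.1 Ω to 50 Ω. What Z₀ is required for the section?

Z_qwt = √(Z_0·R_L) = √(50 × 98.1) = √4905

Z_qwt ≈ 70 Ω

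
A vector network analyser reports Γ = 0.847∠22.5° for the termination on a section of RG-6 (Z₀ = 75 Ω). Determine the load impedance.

Z_L = Z_0·(1 + Γ)/(1 − Γ) = 75·(1.78 + j0.324)/(0.217 − j0.324)

Z_L ≈ 139 + j319 Ω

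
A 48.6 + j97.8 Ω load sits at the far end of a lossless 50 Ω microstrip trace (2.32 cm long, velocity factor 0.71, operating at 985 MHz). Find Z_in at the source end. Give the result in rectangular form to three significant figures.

Z_in ≈ 86.6 − j125 Ω

λ = v/f = 0.71·c / 985 MHz = 0.216 m
βl = 2π·l/λ = 2π × 0.107 = 38.6°
tan(βl) = tan(38.6°) = 0.799
Z_in = Z_0·(Z_L + jZ_0·tanβl)/(Z_0 + jZ_L·tanβl)
     = 50·(48.6 + j138)/(-28.1 + j38.8)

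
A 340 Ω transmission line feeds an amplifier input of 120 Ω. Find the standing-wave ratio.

VSWR ≈ 2.83

Γ = (120 − 340)/(120 + 340) = -0.478
VSWR = (1 + 0.478)/(1 − 0.478)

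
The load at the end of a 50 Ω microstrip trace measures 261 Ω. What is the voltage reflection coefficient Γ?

Γ = 0.678

Γ = (Z_L − Z_0)/(Z_L + Z_0) = (261 − 50)/(261 + 50) = 211/311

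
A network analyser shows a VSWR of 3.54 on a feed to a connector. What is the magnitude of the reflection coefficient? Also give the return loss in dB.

|Γ| ≈ 0.559; return loss ≈ 5.04 dB

|Γ| = (S − 1)/(S + 1) = (3.54 − 1)/(3.54 + 1) = 2.54/4.54
RL = −20·log₁₀|Γ| = −20·log₁₀(0.559)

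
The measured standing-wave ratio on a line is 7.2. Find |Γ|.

|Γ| = (S − 1)/(S + 1) = (7.2 − 1)/(7.2 + 1) = 6.2/8.2

|Γ| ≈ 0.756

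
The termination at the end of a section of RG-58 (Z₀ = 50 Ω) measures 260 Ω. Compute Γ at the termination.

Γ = 0.677

Γ = (Z_L − Z_0)/(Z_L + Z_0) = (260 − 50)/(260 + 50) = 210/310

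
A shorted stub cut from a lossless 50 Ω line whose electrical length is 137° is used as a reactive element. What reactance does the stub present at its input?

X_in ≈ -46.6 Ω (capacitive)

tan(βl) = -0.933
For a shorted stub, Z_in = jZ_0·tan(βl)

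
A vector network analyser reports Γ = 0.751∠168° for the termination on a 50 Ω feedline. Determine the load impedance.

Z_L = Z_0·(1 + Γ)/(1 − Γ) = 50·(0.265 + j0.156)/(1.73 − j0.156)

Z_L ≈ 7.19 + j5.15 Ω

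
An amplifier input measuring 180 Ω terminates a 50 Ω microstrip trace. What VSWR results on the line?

Γ = (180 − 50)/(180 + 50) = 0.565
VSWR = (1 + 0.565)/(1 − 0.565)

VSWR ≈ 3.6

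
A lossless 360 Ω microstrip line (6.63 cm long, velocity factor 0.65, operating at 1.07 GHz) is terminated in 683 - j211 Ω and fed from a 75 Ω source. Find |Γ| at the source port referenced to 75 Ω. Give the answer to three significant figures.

λ = v/f = 0.65·c / 1.07 GHz = 0.182 m
βl = 2π·l/λ = 2π × 0.364 = 131°
tan(βl) = -1.15
Z_in = Z_0·(Z_L + jZ_0·tanβl)/(Z_0 + jZ_L·tanβl) = 326 + j264 Ω
Γ_s = (Z_in − Z_s)/(Z_in + Z_s) = (251 + j264)/(401 + j264), |Γ_s| = 0.759

|Γ| ≈ 0.759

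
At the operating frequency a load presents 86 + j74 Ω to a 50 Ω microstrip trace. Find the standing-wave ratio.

VSWR ≈ 3.27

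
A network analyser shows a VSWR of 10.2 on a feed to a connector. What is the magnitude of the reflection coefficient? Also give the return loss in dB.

|Γ| ≈ 0.821; return loss ≈ 1.71 dB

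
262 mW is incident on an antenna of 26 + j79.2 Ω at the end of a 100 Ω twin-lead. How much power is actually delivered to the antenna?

P_delivered ≈ 123 mW

|Γ| = |(-74 + j79.2)/(126 + j79.2)| = 0.728
|Γ|² = 0.53
P_refl = |Γ|²·P_inc = 139 mW, P_del = (1 − |Γ|²)·P_inc = 123 mW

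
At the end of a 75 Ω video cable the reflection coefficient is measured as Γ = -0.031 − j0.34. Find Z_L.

Z_L = Z_0·(1 + Γ)/(1 − Γ) = 75·(0.969 − j0.34)/(1.03 + j0.34)

Z_L ≈ 56.2 − j43.3 Ω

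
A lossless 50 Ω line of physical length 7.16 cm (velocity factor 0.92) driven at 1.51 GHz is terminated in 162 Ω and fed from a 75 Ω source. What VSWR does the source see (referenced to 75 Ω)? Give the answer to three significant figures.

VSWR ≈ 3.29

λ = v/f = 0.92·c / 1.51 GHz = 0.183 m
βl = 2π·l/λ = 2π × 0.392 = 141°
tan(βl) = -0.809
Z_in = Z_0·(Z_L + jZ_0·tanβl)/(Z_0 + jZ_L·tanβl) = 34 + j48.8 Ω
Γ_s = (Z_in − Z_s)/(Z_in + Z_s) = (-41 + j48.8)/(109 + j48.8), |Γ_s| = 0.533
VSWR = (1 + |Γ_s|)/(1 − |Γ_s|)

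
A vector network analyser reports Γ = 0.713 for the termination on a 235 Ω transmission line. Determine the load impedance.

Z_L ≈ 1400 Ω

Z_L = Z_0·(1 + Γ)/(1 − Γ) = 235·(1.71)/(0.287)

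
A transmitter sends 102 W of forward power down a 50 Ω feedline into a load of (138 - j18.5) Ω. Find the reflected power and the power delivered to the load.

|Γ| = |(88 − j18.5)/(188 − j18.5)| = 0.476
|Γ|² = 0.227
P_refl = |Γ|²·P_inc = 23.1 W, P_del = (1 − |Γ|²)·P_inc = 78.9 W

P_reflected ≈ 23.1 W; P_delivered ≈ 78.9 W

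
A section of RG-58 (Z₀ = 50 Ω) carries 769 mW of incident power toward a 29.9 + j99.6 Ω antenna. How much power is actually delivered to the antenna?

P_delivered ≈ 282 mW

|Γ| = |(-20.1 + j99.6)/(79.9 + j99.6)| = 0.796
|Γ|² = 0.633
P_refl = |Γ|²·P_inc = 487 mW, P_del = (1 − |Γ|²)·P_inc = 282 mW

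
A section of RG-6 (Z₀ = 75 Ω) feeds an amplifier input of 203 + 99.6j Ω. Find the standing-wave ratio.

VSWR ≈ 3.44

Γ = (Z_L − Z_0)/(Z_L + Z_0) = (128 + j99.6)/(278 + j99.6)
|Γ| = 162/295 = 0.549
VSWR = (1 + |Γ|)/(1 − |Γ|) = 1.55/0.451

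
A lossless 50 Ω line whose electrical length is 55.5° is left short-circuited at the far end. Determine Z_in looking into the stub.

Z_in ≈ +j72.8 Ω

tan(βl) = 1.46
For a short-circuited stub, Z_in = jZ_0·tan(βl)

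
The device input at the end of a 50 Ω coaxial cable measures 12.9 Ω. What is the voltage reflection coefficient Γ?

Γ = -0.59

Γ = (Z_L − Z_0)/(Z_L + Z_0) = (12.9 − 50)/(12.9 + 50) = -37.1/62.9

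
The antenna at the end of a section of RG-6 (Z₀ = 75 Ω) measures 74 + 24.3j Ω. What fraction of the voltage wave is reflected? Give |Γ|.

|Γ| ≈ 0.161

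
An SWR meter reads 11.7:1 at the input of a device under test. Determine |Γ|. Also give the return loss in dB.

|Γ| = (S − 1)/(S + 1) = (11.7 − 1)/(11.7 + 1) = 10.7/12.7
RL = −20·log₁₀|Γ| = −20·log₁₀(0.843)

|Γ| ≈ 0.843; return loss ≈ 1.49 dB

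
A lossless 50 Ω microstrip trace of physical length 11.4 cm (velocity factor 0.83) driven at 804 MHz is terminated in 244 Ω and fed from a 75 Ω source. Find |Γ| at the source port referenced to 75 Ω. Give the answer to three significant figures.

|Γ| ≈ 0.692

λ = v/f = 0.83·c / 804 MHz = 0.31 m
βl = 2π·l/λ = 2π × 0.368 = 133°
tan(βl) = -1.09
Z_in = Z_0·(Z_L + jZ_0·tanβl)/(Z_0 + jZ_L·tanβl) = 18.2 + j42.4 Ω
Γ_s = (Z_in − Z_s)/(Z_in + Z_s) = (-56.8 + j42.4)/(93.2 + j42.4), |Γ_s| = 0.692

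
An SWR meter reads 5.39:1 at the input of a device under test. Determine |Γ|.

|Γ| ≈ 0.687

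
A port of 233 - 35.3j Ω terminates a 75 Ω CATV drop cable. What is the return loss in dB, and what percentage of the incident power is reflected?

RL ≈ 5.64 dB; 27.3% of incident power reflected

Γ = (158 − j35.3)/(308 − j35.3), |Γ| = 0.522
RL = −20·log₁₀(0.522) = 5.64 dB
P_refl/P_inc = |Γ|² = 0.273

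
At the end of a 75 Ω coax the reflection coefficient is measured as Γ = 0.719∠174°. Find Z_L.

Z_L ≈ 12.3 + j3.83 Ω

Z_L = Z_0·(1 + Γ)/(1 − Γ) = 75·(0.285 + j0.0752)/(1.72 − j0.0752)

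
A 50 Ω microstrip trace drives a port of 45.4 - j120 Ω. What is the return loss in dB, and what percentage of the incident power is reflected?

RL ≈ 2.12 dB; 61.4% of incident power reflected

Γ = (-4.6 − j120)/(95.4 − j120), |Γ| = 0.783
RL = −20·log₁₀(0.783) = 2.12 dB
P_refl/P_inc = |Γ|² = 0.614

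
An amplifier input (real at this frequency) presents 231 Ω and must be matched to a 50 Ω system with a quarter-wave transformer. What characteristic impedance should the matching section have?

Z_qwt = √(Z_0·R_L) = √(50 × 231) = √11550

Z_qwt ≈ 107 Ω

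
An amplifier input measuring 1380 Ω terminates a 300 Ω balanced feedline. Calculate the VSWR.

Γ = (1380 − 300)/(1380 + 300) = 0.643
VSWR = (1 + 0.643)/(1 − 0.643)

VSWR ≈ 4.6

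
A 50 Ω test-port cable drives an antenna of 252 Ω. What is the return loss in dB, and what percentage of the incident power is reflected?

RL ≈ 3.49 dB; 44.7% of incident power reflected

Γ = (252 − 50)/(252 + 50) = 0.669
RL = −20·log₁₀(0.669) = 3.49 dB
P_refl/P_inc = |Γ|² = 0.447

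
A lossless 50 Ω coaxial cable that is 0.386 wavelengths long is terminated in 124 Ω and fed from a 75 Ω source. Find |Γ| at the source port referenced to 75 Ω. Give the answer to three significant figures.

βl = 2π × 0.386 = 139°
tan(βl) = -0.871
Z_in = Z_0·(Z_L + jZ_0·tanβl)/(Z_0 + jZ_L·tanβl) = 38.5 + j39.6 Ω
Γ_s = (Z_in − Z_s)/(Z_in + Z_s) = (-36.5 + j39.6)/(114 + j39.6), |Γ_s| = 0.448

|Γ| ≈ 0.448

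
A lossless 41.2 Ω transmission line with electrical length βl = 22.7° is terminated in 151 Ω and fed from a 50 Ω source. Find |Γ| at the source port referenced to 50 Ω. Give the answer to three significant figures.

tan(βl) = 0.418
Z_in = Z_0·(Z_L + jZ_0·tanβl)/(Z_0 + jZ_L·tanβl) = 53 − j64 Ω
Γ_s = (Z_in − Z_s)/(Z_in + Z_s) = (2.95 − j64)/(103 − j64), |Γ_s| = 0.528

|Γ| ≈ 0.528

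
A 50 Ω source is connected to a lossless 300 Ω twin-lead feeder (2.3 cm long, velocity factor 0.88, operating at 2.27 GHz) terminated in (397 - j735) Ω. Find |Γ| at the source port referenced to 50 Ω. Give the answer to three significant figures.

|Γ| ≈ 0.057

λ = v/f = 0.88·c / 2.27 GHz = 0.116 m
βl = 2π·l/λ = 2π × 0.198 = 71.2°
tan(βl) = 2.94
Z_in = Z_0·(Z_L + jZ_0·tanβl)/(Z_0 + jZ_L·tanβl) = 46.4 − j4.21 Ω
Γ_s = (Z_in − Z_s)/(Z_in + Z_s) = (-3.55 − j4.21)/(96.4 − j4.21), |Γ_s| = 0.057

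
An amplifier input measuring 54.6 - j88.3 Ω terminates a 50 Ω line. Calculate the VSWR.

VSWR ≈ 4.65

Γ = (Z_L − Z_0)/(Z_L + Z_0) = (4.6 − j88.3)/(104.6 − j88.3)
|Γ| = 88.4/137 = 0.646
VSWR = (1 + |Γ|)/(1 − |Γ|) = 1.65/0.354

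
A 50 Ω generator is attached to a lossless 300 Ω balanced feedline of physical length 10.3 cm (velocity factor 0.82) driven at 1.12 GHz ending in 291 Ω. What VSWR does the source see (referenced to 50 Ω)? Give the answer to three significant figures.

VSWR ≈ 5.83

λ = v/f = 0.82·c / 1.12 GHz = 0.22 m
βl = 2π·l/λ = 2π × 0.469 = 169°
tan(βl) = -0.198
Z_in = Z_0·(Z_L + jZ_0·tanβl)/(Z_0 + jZ_L·tanβl) = 292 − j3.38 Ω
Γ_s = (Z_in − Z_s)/(Z_in + Z_s) = (242 − j3.38)/(342 − j3.38), |Γ_s| = 0.707
VSWR = (1 + |Γ_s|)/(1 − |Γ_s|)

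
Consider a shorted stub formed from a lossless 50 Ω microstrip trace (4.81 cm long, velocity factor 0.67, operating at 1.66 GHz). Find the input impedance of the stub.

λ = v/f = 0.67·c / 1.66 GHz = 0.121 m
βl = 2π·l/λ = 2π × 0.397 = 143°
tan(βl) = -0.753
For a shorted stub, Z_in = jZ_0·tan(βl)

Z_in ≈ −j37.7 Ω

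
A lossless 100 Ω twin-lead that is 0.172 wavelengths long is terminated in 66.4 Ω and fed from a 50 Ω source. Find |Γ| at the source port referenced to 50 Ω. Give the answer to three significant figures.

|Γ| ≈ 0.458

βl = 2π × 0.172 = 61.9°
tan(βl) = 1.87
Z_in = Z_0·(Z_L + jZ_0·tanβl)/(Z_0 + jZ_L·tanβl) = 118 + j41.1 Ω
Γ_s = (Z_in − Z_s)/(Z_in + Z_s) = (67.6 + j41.1)/(168 + j41.1), |Γ_s| = 0.458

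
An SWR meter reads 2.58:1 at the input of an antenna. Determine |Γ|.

|Γ| ≈ 0.441

|Γ| = (S − 1)/(S + 1) = (2.58 − 1)/(2.58 + 1) = 1.58/3.58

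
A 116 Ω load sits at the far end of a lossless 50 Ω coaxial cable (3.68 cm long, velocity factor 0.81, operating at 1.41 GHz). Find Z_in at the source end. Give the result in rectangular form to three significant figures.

λ = v/f = 0.81·c / 1.41 GHz = 0.172 m
βl = 2π·l/λ = 2π × 0.214 = 76.9°
tan(βl) = tan(76.9°) = 4.29
Z_in = Z_0·(Z_L + jZ_0·tanβl)/(Z_0 + jZ_L·tanβl)
     = 50·(116 + j214)/(50 + j497)

Z_in ≈ 22.5 − j9.4 Ω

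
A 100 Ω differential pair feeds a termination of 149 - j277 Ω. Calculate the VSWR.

Γ = (Z_L − Z_0)/(Z_L + Z_0) = (49 − j277)/(249 − j277)
|Γ| = 281/372 = 0.755
VSWR = (1 + |Γ|)/(1 − |Γ|) = 1.76/0.245

VSWR ≈ 7.17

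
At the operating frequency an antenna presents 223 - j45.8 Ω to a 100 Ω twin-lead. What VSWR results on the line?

Γ = (Z_L − Z_0)/(Z_L + Z_0) = (123 − j45.8)/(323 − j45.8)
|Γ| = 131/326 = 0.402
VSWR = (1 + |Γ|)/(1 − |Γ|) = 1.4/0.598

VSWR ≈ 2.35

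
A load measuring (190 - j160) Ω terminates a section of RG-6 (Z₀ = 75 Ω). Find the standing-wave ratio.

Γ = (Z_L − Z_0)/(Z_L + Z_0) = (115 − j160)/(265 − j160)
|Γ| = 197/310 = 0.637
VSWR = (1 + |Γ|)/(1 − |Γ|) = 1.64/0.363

VSWR ≈ 4.5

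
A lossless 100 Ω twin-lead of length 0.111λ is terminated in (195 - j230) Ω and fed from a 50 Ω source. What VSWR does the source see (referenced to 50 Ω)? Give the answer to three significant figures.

VSWR ≈ 5.08

βl = 2π × 0.111 = 40°
tan(βl) = 0.838
Z_in = Z_0·(Z_L + jZ_0·tanβl)/(Z_0 + jZ_L·tanβl) = 29.5 − j66.4 Ω
Γ_s = (Z_in − Z_s)/(Z_in + Z_s) = (-20.5 − j66.4)/(79.5 − j66.4), |Γ_s| = 0.671
VSWR = (1 + |Γ_s|)/(1 − |Γ_s|)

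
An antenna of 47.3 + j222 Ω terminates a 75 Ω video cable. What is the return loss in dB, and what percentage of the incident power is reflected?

Γ = (-27.7 + j222)/(122.3 + j222), |Γ| = 0.883
RL = −20·log₁₀(0.883) = 1.08 dB
P_refl/P_inc = |Γ|² = 0.779

RL ≈ 1.08 dB; 77.9% of incident power reflected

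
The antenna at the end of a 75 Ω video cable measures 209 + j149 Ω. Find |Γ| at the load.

Γ = (Z_L − Z_0)/(Z_L + Z_0) = (134 + j149)/(284 + j149)
|Γ| = 200/321

|Γ| ≈ 0.625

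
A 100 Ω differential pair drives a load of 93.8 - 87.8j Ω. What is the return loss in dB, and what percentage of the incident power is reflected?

Γ = (-6.2 − j87.8)/(193.8 − j87.8), |Γ| = 0.414
RL = −20·log₁₀(0.414) = 7.67 dB
P_refl/P_inc = |Γ|² = 0.171

RL ≈ 7.67 dB; 17.1% of incident power reflected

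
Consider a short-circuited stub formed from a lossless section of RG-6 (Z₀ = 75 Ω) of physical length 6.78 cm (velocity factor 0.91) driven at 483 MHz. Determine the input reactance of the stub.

X_in ≈ 70.4 Ω (inductive)

λ = v/f = 0.91·c / 483 MHz = 0.565 m
βl = 2π·l/λ = 2π × 0.12 = 43.2°
tan(βl) = 0.939
For a short-circuited stub, Z_in = jZ_0·tan(βl)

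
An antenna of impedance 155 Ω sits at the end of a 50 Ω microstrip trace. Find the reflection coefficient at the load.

Γ = 0.512

Γ = (Z_L − Z_0)/(Z_L + Z_0) = (155 − 50)/(155 + 50) = 105/205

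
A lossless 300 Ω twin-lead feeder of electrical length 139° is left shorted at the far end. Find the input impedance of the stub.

Z_in ≈ −j261 Ω

tan(βl) = -0.869
For a shorted stub, Z_in = jZ_0·tan(βl)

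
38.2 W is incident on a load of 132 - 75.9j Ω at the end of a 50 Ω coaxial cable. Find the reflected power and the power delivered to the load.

|Γ| = |(82 − j75.9)/(182 − j75.9)| = 0.567
|Γ|² = 0.321
P_refl = |Γ|²·P_inc = 12.3 W, P_del = (1 − |Γ|²)·P_inc = 25.9 W

P_reflected ≈ 12.3 W; P_delivered ≈ 25.9 W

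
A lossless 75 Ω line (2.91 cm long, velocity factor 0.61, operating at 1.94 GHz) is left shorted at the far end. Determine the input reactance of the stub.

λ = v/f = 0.61·c / 1.94 GHz = 0.0943 m
βl = 2π·l/λ = 2π × 0.308 = 111°
tan(βl) = -2.6
For a shorted stub, Z_in = jZ_0·tan(βl)

X_in ≈ -195 Ω (capacitive)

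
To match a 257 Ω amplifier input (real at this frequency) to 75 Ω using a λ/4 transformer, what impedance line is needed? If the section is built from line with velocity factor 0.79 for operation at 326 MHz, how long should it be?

Z_qwt ≈ 139 Ω; length ≈ 18.2 cm

Z_qwt = √(Z_0·R_L) = √(75 × 257) = √19280
λ = 0.79·c/f = 0.727 m, so l = λ/4 = 0.182 m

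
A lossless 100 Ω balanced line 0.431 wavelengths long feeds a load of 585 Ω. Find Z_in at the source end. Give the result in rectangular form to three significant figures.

Z_in ≈ 85.2 + j185 Ω

βl = 2π × 0.431 = 155°
tan(βl) = tan(155°) = -0.463
Z_in = Z_0·(Z_L + jZ_0·tanβl)/(Z_0 + jZ_L·tanβl)
     = 100·(585 − j46.3)/(100 − j271)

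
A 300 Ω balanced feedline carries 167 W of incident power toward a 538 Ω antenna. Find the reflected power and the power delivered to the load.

P_reflected ≈ 13.5 W; P_delivered ≈ 154 W

Γ = (538 − 300)/(538 + 300) = 0.284
|Γ|² = 0.0807
P_refl = |Γ|²·P_inc = 13.5 W, P_del = (1 − |Γ|²)·P_inc = 154 W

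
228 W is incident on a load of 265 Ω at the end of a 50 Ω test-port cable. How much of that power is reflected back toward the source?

P_reflected ≈ 106 W

Γ = (265 − 50)/(265 + 50) = 0.683
|Γ|² = 0.466
P_refl = |Γ|²·P_inc = 106 W, P_del = (1 − |Γ|²)·P_inc = 122 W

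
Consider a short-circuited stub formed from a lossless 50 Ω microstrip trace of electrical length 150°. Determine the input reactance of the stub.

tan(βl) = -0.577
For a short-circuited stub, Z_in = jZ_0·tan(βl)

X_in ≈ -28.9 Ω (capacitive)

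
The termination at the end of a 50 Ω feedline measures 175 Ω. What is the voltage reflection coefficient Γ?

Γ = (Z_L − Z_0)/(Z_L + Z_0) = (175 − 50)/(175 + 50) = 125/225

Γ = 0.556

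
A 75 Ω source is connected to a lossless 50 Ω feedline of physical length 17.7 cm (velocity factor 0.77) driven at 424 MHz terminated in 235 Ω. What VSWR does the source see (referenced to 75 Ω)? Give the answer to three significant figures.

λ = v/f = 0.77·c / 424 MHz = 0.545 m
βl = 2π·l/λ = 2π × 0.325 = 117°
tan(βl) = -1.97
Z_in = Z_0·(Z_L + jZ_0·tanβl)/(Z_0 + jZ_L·tanβl) = 13.2 + j24 Ω
Γ_s = (Z_in − Z_s)/(Z_in + Z_s) = (-61.8 + j24)/(88.2 + j24), |Γ_s| = 0.725
VSWR = (1 + |Γ_s|)/(1 − |Γ_s|)

VSWR ≈ 6.26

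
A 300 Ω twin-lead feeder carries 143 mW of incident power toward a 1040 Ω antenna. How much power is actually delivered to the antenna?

Γ = (1040 − 300)/(1040 + 300) = 0.552
|Γ|² = 0.305
P_refl = |Γ|²·P_inc = 43.6 mW, P_del = (1 − |Γ|²)·P_inc = 99.4 mW

P_delivered ≈ 99.4 mW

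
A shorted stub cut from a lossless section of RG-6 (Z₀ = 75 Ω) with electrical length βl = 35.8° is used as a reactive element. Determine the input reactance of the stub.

tan(βl) = 0.721
For a shorted stub, Z_in = jZ_0·tan(βl)

X_in ≈ 54.1 Ω (inductive)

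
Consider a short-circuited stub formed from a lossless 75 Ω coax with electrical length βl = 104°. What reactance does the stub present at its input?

X_in ≈ -301 Ω (capacitive)

tan(βl) = -4.01
For a short-circuited stub, Z_in = jZ_0·tan(βl)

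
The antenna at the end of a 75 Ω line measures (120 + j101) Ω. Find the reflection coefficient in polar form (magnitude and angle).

Γ ≈ 0.504 ∠ 38.6°

Γ = (Z_L − Z_0)/(Z_L + Z_0) = (45 + j101)/(195 + j101)
|Γ| = 111/220 = 0.504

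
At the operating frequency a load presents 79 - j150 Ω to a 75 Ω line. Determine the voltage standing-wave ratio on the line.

Γ = (Z_L − Z_0)/(Z_L + Z_0) = (4 − j150)/(154 − j150)
|Γ| = 150/215 = 0.698
VSWR = (1 + |Γ|)/(1 − |Γ|) = 1.7/0.302

VSWR ≈ 5.62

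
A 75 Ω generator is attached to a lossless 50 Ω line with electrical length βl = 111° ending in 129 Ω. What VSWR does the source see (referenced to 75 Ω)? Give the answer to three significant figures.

VSWR ≈ 3.62

tan(βl) = -2.61
Z_in = Z_0·(Z_L + jZ_0·tanβl)/(Z_0 + jZ_L·tanβl) = 21.8 + j16 Ω
Γ_s = (Z_in − Z_s)/(Z_in + Z_s) = (-53.2 + j16)/(96.8 + j16), |Γ_s| = 0.567
VSWR = (1 + |Γ_s|)/(1 − |Γ_s|)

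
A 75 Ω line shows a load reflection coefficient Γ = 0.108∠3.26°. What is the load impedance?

Z_L = Z_0·(1 + Γ)/(1 − Γ) = 75·(1.11 + j0.00614)/(0.892 − j0.00614)

Z_L ≈ 93.1 + j1.16 Ω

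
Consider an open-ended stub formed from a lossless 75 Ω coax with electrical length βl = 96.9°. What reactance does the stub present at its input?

X_in ≈ 9.08 Ω (inductive)

tan(βl) = -8.26
For an open-ended stub, Z_in = −jZ_0·cot(βl) = −jZ_0/tan(βl)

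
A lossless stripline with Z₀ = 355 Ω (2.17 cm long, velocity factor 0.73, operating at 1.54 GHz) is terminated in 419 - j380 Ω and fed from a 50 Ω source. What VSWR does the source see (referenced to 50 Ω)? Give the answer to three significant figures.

λ = v/f = 0.73·c / 1.54 GHz = 0.142 m
βl = 2π·l/λ = 2π × 0.153 = 54.9°
tan(βl) = 1.42
Z_in = Z_0·(Z_L + jZ_0·tanβl)/(Z_0 + jZ_L·tanβl) = 138 − j42.1 Ω
Γ_s = (Z_in − Z_s)/(Z_in + Z_s) = (87.9 − j42.1)/(188 − j42.1), |Γ_s| = 0.506
VSWR = (1 + |Γ_s|)/(1 − |Γ_s|)

VSWR ≈ 3.05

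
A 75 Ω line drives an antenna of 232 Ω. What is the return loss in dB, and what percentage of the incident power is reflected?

RL ≈ 5.82 dB; 26.2% of incident power reflected

Γ = (232 − 75)/(232 + 75) = 0.511
RL = −20·log₁₀(0.511) = 5.82 dB
P_refl/P_inc = |Γ|² = 0.262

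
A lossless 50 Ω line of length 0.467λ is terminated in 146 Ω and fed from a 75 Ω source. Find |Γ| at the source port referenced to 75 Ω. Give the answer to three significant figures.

βl = 2π × 0.467 = 168°
tan(βl) = -0.21
Z_in = Z_0·(Z_L + jZ_0·tanβl)/(Z_0 + jZ_L·tanβl) = 111 + j57.5 Ω
Γ_s = (Z_in − Z_s)/(Z_in + Z_s) = (35.7 + j57.5)/(186 + j57.5), |Γ_s| = 0.348

|Γ| ≈ 0.348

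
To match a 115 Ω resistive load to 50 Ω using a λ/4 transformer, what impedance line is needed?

Z_qwt ≈ 75.8 Ω

Z_qwt = √(Z_0·R_L) = √(50 × 115) = √5750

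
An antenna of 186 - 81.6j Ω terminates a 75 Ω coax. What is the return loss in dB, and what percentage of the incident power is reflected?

Γ = (111 − j81.6)/(261 − j81.6), |Γ| = 0.504
RL = −20·log₁₀(0.504) = 5.95 dB
P_refl/P_inc = |Γ|² = 0.254

RL ≈ 5.95 dB; 25.4% of incident power reflected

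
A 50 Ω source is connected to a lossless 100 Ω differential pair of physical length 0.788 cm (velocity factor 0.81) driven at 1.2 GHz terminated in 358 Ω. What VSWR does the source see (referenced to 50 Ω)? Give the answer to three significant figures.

VSWR ≈ 6.86

λ = v/f = 0.81·c / 1.2 GHz = 0.203 m
βl = 2π·l/λ = 2π × 0.0389 = 14°
tan(βl) = 0.249
Z_in = Z_0·(Z_L + jZ_0·tanβl)/(Z_0 + jZ_L·tanβl) = 212 − j164 Ω
Γ_s = (Z_in − Z_s)/(Z_in + Z_s) = (162 − j164)/(262 − j164), |Γ_s| = 0.746
VSWR = (1 + |Γ_s|)/(1 − |Γ_s|)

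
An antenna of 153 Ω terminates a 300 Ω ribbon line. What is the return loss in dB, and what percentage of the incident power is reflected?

Γ = (153 − 300)/(153 + 300) = -0.325
RL = −20·log₁₀(0.325) = 9.78 dB
P_refl/P_inc = |Γ|² = 0.105

RL ≈ 9.78 dB; 10.5% of incident power reflected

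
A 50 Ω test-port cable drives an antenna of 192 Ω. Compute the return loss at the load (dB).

Γ = (192 − 50)/(192 + 50) = 0.587
RL = −20·log₁₀|Γ| = −20·log₁₀(0.587)

RL ≈ 4.63 dB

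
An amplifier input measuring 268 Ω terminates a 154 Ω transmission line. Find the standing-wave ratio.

VSWR ≈ 1.74

Γ = (268 − 154)/(268 + 154) = 0.27
VSWR = (1 + 0.27)/(1 − 0.27)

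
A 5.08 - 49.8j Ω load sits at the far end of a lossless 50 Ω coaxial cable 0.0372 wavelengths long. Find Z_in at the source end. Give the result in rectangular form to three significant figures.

βl = 2π × 0.0372 = 13.4°
tan(βl) = tan(13.4°) = 0.238
Z_in = Z_0·(Z_L + jZ_0·tanβl)/(Z_0 + jZ_L·tanβl)
     = 50·(5.08 − j37.9)/(61.9 + j1.21)

Z_in ≈ 3.51 − j30.7 Ω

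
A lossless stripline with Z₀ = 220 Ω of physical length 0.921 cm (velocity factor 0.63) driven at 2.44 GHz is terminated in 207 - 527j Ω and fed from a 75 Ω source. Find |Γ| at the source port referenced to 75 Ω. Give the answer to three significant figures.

|Γ| ≈ 0.754

λ = v/f = 0.63·c / 2.44 GHz = 0.0775 m
βl = 2π·l/λ = 2π × 0.119 = 42.8°
tan(βl) = 0.926
Z_in = Z_0·(Z_L + jZ_0·tanβl)/(Z_0 + jZ_L·tanβl) = 34.6 − j110 Ω
Γ_s = (Z_in − Z_s)/(Z_in + Z_s) = (-40.4 − j110)/(110 − j110), |Γ_s| = 0.754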